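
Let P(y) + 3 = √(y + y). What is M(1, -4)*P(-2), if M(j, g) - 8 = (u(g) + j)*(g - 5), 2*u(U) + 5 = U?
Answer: -237/2 + 79*I ≈ -118.5 + 79.0*I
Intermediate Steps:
u(U) = -5/2 + U/2
M(j, g) = 8 + (-5 + g)*(-5/2 + j + g/2) (M(j, g) = 8 + ((-5/2 + g/2) + j)*(g - 5) = 8 + (-5/2 + j + g/2)*(-5 + g) = 8 + (-5 + g)*(-5/2 + j + g/2))
P(y) = -3 + √2*√y (P(y) = -3 + √(y + y) = -3 + √(2*y) = -3 + √2*√y)
M(1, -4)*P(-2) = (41/2 + (½)*(-4)² - 5*(-4) - 5*1 - 4*1)*(-3 + √2*√(-2)) = (41/2 + (½)*16 + 20 - 5 - 4)*(-3 + √2*(I*√2)) = (41/2 + 8 + 20 - 5 - 4)*(-3 + 2*I) = 79*(-3 + 2*I)/2 = -237/2 + 79*I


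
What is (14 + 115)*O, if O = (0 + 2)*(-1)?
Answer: -258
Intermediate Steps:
O = -2 (O = 2*(-1) = -2)
(14 + 115)*O = (14 + 115)*(-2) = 129*(-2) = -258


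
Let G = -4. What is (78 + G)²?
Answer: 5476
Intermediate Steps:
(78 + G)² = (78 - 4)² = 74² = 5476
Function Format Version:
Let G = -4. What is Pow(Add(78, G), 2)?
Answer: 5476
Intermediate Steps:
Pow(Add(78, G), 2) = Pow(Add(78, -4), 2) = Pow(74, 2) = 5476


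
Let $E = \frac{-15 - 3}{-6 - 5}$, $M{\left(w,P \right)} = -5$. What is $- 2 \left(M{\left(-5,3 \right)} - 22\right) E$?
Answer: $\frac{972}{11} \approx 88.364$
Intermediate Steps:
$E = \frac{18}{11}$ ($E = - \frac{18}{-11} = \left(-18\right) \left(- \frac{1}{11}\right) = \frac{18}{11} \approx 1.6364$)
$- 2 \left(M{\left(-5,3 \right)} - 22\right) E = - 2 \left(-5 - 22\right) \frac{18}{11} = - 2 \left(\left(-27\right) \frac{18}{11}\right) = \left(-2\right) \left(- \frac{486}{11}\right) = \frac{972}{11}$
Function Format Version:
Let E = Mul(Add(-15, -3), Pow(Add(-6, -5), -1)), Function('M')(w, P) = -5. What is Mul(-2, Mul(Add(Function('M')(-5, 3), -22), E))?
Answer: Rational(972, 11) ≈ 88.364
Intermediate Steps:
E = Rational(18, 11) (E = Mul(-18, Pow(-11, -1)) = Mul(-18, Rational(-1, 11)) = Rational(18, 11) ≈ 1.6364)
Mul(-2, Mul(Add(Function('M')(-5, 3), -22), E)) = Mul(-2, Mul(Add(-5, -22), Rational(18, 11))) = Mul(-2, Mul(-27, Rational(18, 11))) = Mul(-2, Rational(-486, 11)) = Rational(972, 11)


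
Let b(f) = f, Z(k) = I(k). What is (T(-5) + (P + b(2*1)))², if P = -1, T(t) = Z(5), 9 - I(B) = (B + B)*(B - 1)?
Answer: 900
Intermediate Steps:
I(B) = 9 - 2*B*(-1 + B) (I(B) = 9 - (B + B)*(B - 1) = 9 - 2*B*(-1 + B))
Z(k) = 9 - 2*k² + 2*k
T(t) = -31 (T(t) = 9 - 2*5² + 2*5 = 9 - 2*25 + 10 = 9 - 50 + 10 = -31)
(T(-5) + (P + b(2*1)))² = (-31 + (-1 + 2*1))² = (-31 + (-1 + 2))² = (-31 + 1)² = (-30)² = 900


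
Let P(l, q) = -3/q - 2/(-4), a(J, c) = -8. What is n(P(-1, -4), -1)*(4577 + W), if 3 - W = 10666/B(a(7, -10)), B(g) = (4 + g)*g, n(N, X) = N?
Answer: 339735/64 ≈ 5308.4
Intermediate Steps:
P(l, q) = ½ - 3/q (P(l, q) = -3/q - 2*(-¼) = -3/q + ½ = ½ - 3/q)
B(g) = g*(4 + g)
W = -5285/16 (W = 3 - 10666/((-8*(4 - 8))) = 3 - 10666/((-8*(-4))) = 3 - 10666/32 = 3 - 1*5333/16 = 3 - 5333/16 = -5285/16 ≈ -330.31)
n(P(-1, -4), -1)*(4577 + W) = ((½)*(-6 - 4)/(-4))*(4577 - 5285/16) = ((½)*(-¼)*(-10))*(67947/16) = (5/4)*(67947/16) = 339735/64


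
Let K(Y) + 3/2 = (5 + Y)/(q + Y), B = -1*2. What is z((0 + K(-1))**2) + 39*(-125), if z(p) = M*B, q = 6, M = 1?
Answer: -4877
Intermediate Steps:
B = -2
K(Y) = -3/2 + (5 + Y)/(6 + Y)
z(p) = -2 (z(p) = 1*(-2) = -2)
z((0 + K(-1))**2) + 39*(-125) = -2 + 39*(-125) = -2 - 4875 = -4877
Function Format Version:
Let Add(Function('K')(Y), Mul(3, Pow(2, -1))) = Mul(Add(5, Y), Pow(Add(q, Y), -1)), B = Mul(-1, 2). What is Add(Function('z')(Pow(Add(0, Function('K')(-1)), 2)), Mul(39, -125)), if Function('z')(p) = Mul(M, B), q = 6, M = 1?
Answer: -4877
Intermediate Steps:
B = -2
Function('K')(Y) = Add(Rational(-3, 2), Mul(Pow(Add(6, Y), -1), Add(5, Y))) (Function('K')(Y) = Add(Rational(-3, 2), Mul(Add(5, Y), Pow(Add(6, Y), -1))) = Add(Rational(-3, 2), Mul(Pow(Add(6, Y), -1), Add(5, Y))))
Function('z')(p) = -2 (Function('z')(p) = Mul(1, -2) = -2)
Add(Function('z')(Pow(Add(0, Function('K')(-1)), 2)), Mul(39, -125)) = Add(-2, Mul(39, -125)) = Add(-2, -4875) = -4877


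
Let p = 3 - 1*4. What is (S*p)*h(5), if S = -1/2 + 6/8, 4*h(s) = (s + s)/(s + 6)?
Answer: -5/88 ≈ -0.056818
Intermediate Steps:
h(s) = s/(2*(6 + s)) (h(s) = ((s + s)/(s + 6))/4 = ((2*s)/(6 + s))/4 = (2*s/(6 + s))/4 = s/(2*(6 + s)))
p = -1 (p = 3 - 4 = -1)
S = ¼ (S = -1*½ + 6*(⅛) = -½ + ¾ = ¼ ≈ 0.25000)
(S*p)*h(5) = ((¼)*(-1))*((½)*5/(6 + 5)) = -5/(8*11) = -¼*5/22 = -5/88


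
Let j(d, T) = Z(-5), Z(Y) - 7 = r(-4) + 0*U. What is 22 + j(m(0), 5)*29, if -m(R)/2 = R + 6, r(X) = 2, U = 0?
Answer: 283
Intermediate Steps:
m(R) = -12 - 2*R (m(R) = -2*(R + 6) = -2*(6 + R) = -12 - 2*R)
Z(Y) = 9 (Z(Y) = 7 + (2 + 0*0) = 7 + (2 + 0) = 7 + 2 = 9)
j(d, T) = 9
22 + j(m(0), 5)*29 = 22 + 9*29 = 22 + 261 = 283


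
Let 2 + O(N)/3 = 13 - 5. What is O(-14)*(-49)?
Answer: -882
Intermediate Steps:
O(N) = 18 (O(N) = -6 + 3*(13 - 5) = -6 + 3*8 = -6 + 24 = 18)
O(-14)*(-49) = 18*(-49) = -882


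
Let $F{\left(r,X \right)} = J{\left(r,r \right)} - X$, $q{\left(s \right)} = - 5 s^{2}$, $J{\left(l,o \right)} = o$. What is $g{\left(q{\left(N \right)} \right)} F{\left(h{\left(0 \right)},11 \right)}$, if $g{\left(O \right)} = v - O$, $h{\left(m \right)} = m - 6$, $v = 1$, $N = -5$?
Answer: $-2142$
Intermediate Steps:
$h{\left(m \right)} = -6 + m$ ($h{\left(m \right)} = m - 6 = -6 + m$)
$F{\left(r,X \right)} = r - X$
$g{\left(O \right)} = 1 - O$
$g{\left(q{\left(N \right)} \right)} F{\left(h{\left(0 \right)},11 \right)} = \left(1 - - 5 \left(-5\right)^{2}\right) \left(\left(-6 + 0\right) - 11\right) = \left(1 - \left(-5\right) 25\right) \left(-6 - 11\right) = \left(1 - -125\right) \left(-17\right) = \left(1 + 125\right) \left(-17\right) = 126 \left(-17\right) = -2142$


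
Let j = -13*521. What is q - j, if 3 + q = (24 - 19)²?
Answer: 6795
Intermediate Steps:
j = -6773
q = 22 (q = -3 + (24 - 19)² = -3 + 5² = -3 + 25 = 22)
q - j = 22 - 1*(-6773) = 22 + 6773 = 6795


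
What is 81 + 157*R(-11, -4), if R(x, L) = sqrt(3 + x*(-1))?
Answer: 81 + 157*sqrt(14) ≈ 668.44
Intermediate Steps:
R(x, L) = sqrt(3 - x)
81 + 157*R(-11, -4) = 81 + 157*sqrt(3 - 1*(-11)) = 81 + 157*sqrt(3 + 11) = 81 + 157*sqrt(14)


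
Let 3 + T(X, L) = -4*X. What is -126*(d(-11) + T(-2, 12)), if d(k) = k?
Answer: 756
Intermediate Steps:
T(X, L) = -3 - 4*X
-126*(d(-11) + T(-2, 12)) = -126*(-11 + (-3 - 4*(-2))) = -126*(-11 + (-3 + 8)) = -126*(-11 + 5) = -126*(-6) = 756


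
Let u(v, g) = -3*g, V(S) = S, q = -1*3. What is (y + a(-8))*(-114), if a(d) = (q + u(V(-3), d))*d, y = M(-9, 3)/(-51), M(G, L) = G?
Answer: 325242/17 ≈ 19132.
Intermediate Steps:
q = -3
y = 3/17 (y = -9/(-51) = -9*(-1/51) = 3/17 ≈ 0.17647)
a(d) = d*(-3 - 3*d) (a(d) = (-3 - 3*d)*d = d*(-3 - 3*d))
(y + a(-8))*(-114) = (3/17 - 3*(-8)*(1 - 8))*(-114) = (3/17 - 3*(-8)*(-7))*(-114) = (3/17 - 168)*(-114) = -2853/17*(-114) = 325242/17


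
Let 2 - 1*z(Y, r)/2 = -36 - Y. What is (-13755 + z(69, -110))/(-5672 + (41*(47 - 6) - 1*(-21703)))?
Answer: -13541/17712 ≈ -0.76451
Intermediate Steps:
z(Y, r) = 76 + 2*Y (z(Y, r) = 4 - 2*(-36 - Y) = 4 + (72 + 2*Y) = 76 + 2*Y)
(-13755 + z(69, -110))/(-5672 + (41*(47 - 6) - 1*(-21703))) = (-13755 + (76 + 2*69))/(-5672 + (41*(47 - 6) - 1*(-21703))) = (-13755 + (76 + 138))/(-5672 + (41*41 + 21703)) = (-13755 + 214)/(-5672 + (1681 + 21703)) = -13541/(-5672 + 23384) = -13541/17712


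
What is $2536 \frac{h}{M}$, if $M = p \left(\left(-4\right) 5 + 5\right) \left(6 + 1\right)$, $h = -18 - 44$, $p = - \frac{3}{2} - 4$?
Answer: $- \frac{314464}{1155} \approx -272.26$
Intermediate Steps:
$p = - \frac{11}{2}$ ($p = \left(-3\right) \frac{1}{2} - 4 = - \frac{3}{2} - 4 = - \frac{11}{2} \approx -5.5$)
$h = -62$ ($h = -18 - 44 = -62$)
$M = \frac{1155}{2}$ ($M = - \frac{11 \left(\left(-4\right) 5 + 5\right) \left(6 + 1\right)}{2} = - \frac{11 \left(-20 + 5\right) 7}{2} = - \frac{11 \left(\left(-15\right) 7\right)}{2} = \left(- \frac{11}{2}\right) \left(-105\right) = \frac{1155}{2} \approx 577.5$)
$2536 \frac{h}{M} = 2536 \left(- \frac{62}{\frac{1155}{2}}\right) = 2536 \left(\left(-62\right) \frac{2}{1155}\right) = 2536 \left(- \frac{124}{1155}\right) = - \frac{314464}{1155}$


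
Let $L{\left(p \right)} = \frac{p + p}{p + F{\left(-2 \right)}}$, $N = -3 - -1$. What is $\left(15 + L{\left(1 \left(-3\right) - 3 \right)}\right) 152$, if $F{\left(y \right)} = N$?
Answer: $2508$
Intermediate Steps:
$N = -2$ ($N = -3 + 1 = -2$)
$F{\left(y \right)} = -2$
$L{\left(p \right)} = \frac{2 p}{-2 + p}$ ($L{\left(p \right)} = \frac{p + p}{p - 2} = \frac{2 p}{-2 + p}$)
$\left(15 + L{\left(1 \left(-3\right) - 3 \right)}\right) 152 = \left(15 + \frac{2 \left(1 \left(-3\right) - 3\right)}{-2 + \left(1 \left(-3\right) - 3\right)}\right) 152 = \left(15 + \frac{2 \left(-3 - 3\right)}{-2 - 6}\right) 152 = \left(15 + 2 \left(-6\right) \frac{1}{-2 - 6}\right) 152 = \left(15 + 2 \left(-6\right) \frac{1}{-8}\right) 152 = \left(15 + 2 \left(-6\right) \left(- \frac{1}{8}\right)\right) 152 = \left(15 + \frac{3}{2}\right) 152 = \frac{33}{2} \cdot 152 = 2508$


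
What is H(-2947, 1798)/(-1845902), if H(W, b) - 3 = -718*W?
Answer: -2115949/1845902 ≈ -1.1463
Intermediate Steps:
H(W, b) = 3 - 718*W
H(-2947, 1798)/(-1845902) = (3 - 718*(-2947))/(-1845902) = (3 + 2115946)*(-1/1845902) = 2115949*(-1/1845902) = -2115949/1845902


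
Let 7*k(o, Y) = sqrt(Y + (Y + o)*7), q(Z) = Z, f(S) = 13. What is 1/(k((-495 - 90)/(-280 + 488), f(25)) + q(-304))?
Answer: -12544/3813305 - 28*sqrt(1349)/72452795 ≈ -0.0033037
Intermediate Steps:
k(o, Y) = sqrt(7*o + 8*Y)/7 (k(o, Y) = sqrt(Y + (Y + o)*7)/7 = sqrt(Y + (7*Y + 7*o))/7 = sqrt(7*o + 8*Y)/7)
1/(k((-495 - 90)/(-280 + 488), f(25)) + q(-304)) = 1/(sqrt(7*((-495 - 90)/(-280 + 488)) + 8*13)/7 - 304) = 1/(sqrt(7*(-585/208) + 104)/7 - 304) = 1/(sqrt(7*(-585*1/208) + 104)/7 - 304) = 1/(sqrt(7*(-45/16) + 104)/7 - 304) = 1/(sqrt(-315/16 + 104)/7 - 304) = 1/(sqrt(1349/16)/7 - 304) = 1/((sqrt(1349)/4)/7 - 304) = 1/(sqrt(1349)/28 - 304) = 1/(-304 + sqrt(1349)/28)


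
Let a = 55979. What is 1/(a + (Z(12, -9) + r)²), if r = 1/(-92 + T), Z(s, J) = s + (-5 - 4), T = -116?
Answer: 43264/2422263585 ≈ 1.7861e-5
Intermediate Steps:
Z(s, J) = -9 + s (Z(s, J) = s - 9 = -9 + s)
r = -1/208 (r = 1/(-92 - 116) = 1/(-208) = -1/208 ≈ -0.0048077)
1/(a + (Z(12, -9) + r)²) = 1/(55979 + ((-9 + 12) - 1/208)²) = 1/(55979 + (3 - 1/208)²) = 1/(55979 + (623/208)²) = 1/(55979 + 388129/43264) = 1/(2422263585/43264) = 43264/2422263585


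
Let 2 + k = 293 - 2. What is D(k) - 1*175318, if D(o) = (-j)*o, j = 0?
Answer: -175318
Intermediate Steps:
k = 289 (k = -2 + (293 - 2) = -2 + 291 = 289)
D(o) = 0 (D(o) = (-1*0)*o = 0*o = 0)
D(k) - 1*175318 = 0 - 1*175318 = 0 - 175318 = -175318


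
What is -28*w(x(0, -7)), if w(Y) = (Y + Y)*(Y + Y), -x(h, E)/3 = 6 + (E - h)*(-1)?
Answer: -170352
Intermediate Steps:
x(h, E) = -18 - 3*h + 3*E (x(h, E) = -3*(6 + (E - h)*(-1)) = -3*(6 + (h - E)) = -3*(6 + h - E) = -18 - 3*h + 3*E)
w(Y) = 4*Y² (w(Y) = (2*Y)*(2*Y) = 4*Y²)
-28*w(x(0, -7)) = -112*(-18 - 3*0 + 3*(-7))² = -112*(-18 + 0 - 21)² = -112*(-39)² = -112*1521 = -28*6084 = -170352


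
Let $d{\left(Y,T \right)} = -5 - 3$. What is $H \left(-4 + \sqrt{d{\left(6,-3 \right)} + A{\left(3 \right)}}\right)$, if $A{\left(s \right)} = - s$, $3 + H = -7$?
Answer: $40 - 10 i \sqrt{11} \approx 40.0 - 33.166 i$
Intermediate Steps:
$H = -10$ ($H = -3 - 7 = -10$)
$d{\left(Y,T \right)} = -8$
$H \left(-4 + \sqrt{d{\left(6,-3 \right)} + A{\left(3 \right)}}\right) = - 10 \left(-4 + \sqrt{-8 - 3}\right) = - 10 \left(-4 + \sqrt{-11}\right) = - 10 \left(-4 + i \sqrt{11}\right) = 40 - 10 i \sqrt{11}$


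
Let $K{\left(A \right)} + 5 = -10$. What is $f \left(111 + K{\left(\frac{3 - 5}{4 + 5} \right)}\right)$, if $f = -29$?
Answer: $-2784$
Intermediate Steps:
$K{\left(A \right)} = -15$ ($K{\left(A \right)} = -5 - 10 = -15$)
$f \left(111 + K{\left(\frac{3 - 5}{4 + 5} \right)}\right) = - 29 \left(111 - 15\right) = \left(-29\right) 96 = -2784$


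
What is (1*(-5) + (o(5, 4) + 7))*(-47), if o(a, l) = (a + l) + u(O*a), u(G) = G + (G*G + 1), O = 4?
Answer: -20304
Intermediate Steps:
u(G) = 1 + G + G² (u(G) = G + (G² + 1) = G + (1 + G²) = 1 + G + G²)
o(a, l) = 1 + l + 5*a + 16*a² (o(a, l) = (a + l) + (1 + 4*a + (4*a)²) = (a + l) + (1 + 4*a + 16*a²) = 1 + l + 5*a + 16*a²)
(1*(-5) + (o(5, 4) + 7))*(-47) = (1*(-5) + ((1 + 4 + 5*5 + 16*5²) + 7))*(-47) = (-5 + ((1 + 4 + 25 + 16*25) + 7))*(-47) = (-5 + ((1 + 4 + 25 + 400) + 7))*(-47) = (-5 + (430 + 7))*(-47) = (-5 + 437)*(-47) = 432*(-47) = -20304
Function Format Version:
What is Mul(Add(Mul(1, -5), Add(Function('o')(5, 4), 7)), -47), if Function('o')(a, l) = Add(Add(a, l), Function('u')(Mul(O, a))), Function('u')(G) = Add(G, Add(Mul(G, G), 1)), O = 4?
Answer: -20304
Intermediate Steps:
Function('u')(G) = Add(1, G, Pow(G, 2)) (Function('u')(G) = Add(G, Add(Pow(G, 2), 1)) = Add(G, Add(1, Pow(G, 2))) = Add(1, G, Pow(G, 2)))
Function('o')(a, l) = Add(1, l, Mul(5, a), Mul(16, Pow(a, 2))) (Function('o')(a, l) = Add(Add(a, l), Add(1, Mul(4, a), Pow(Mul(4, a), 2))) = Add(Add(a, l), Add(1, Mul(4, a), Mul(16, Pow(a, 2)))) = Add(1, l, Mul(5, a), Mul(16, Pow(a, 2))))
Mul(Add(Mul(1, -5), Add(Function('o')(5, 4), 7)), -47) = Mul(Add(Mul(1, -5), Add(Add(1, 4, Mul(5, 5), Mul(16, Pow(5, 2))), 7)), -47) = Mul(Add(-5, Add(Add(1, 4, 25, Mul(16, 25)), 7)), -47) = Mul(Add(-5, Add(Add(1, 4, 25, 400), 7)), -47) = Mul(Add(-5, Add(430, 7)), -47) = Mul(Add(-5, 437), -47) = Mul(432, -47) = -20304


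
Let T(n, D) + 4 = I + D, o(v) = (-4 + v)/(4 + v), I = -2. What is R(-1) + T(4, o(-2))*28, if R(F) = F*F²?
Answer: -253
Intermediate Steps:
o(v) = (-4 + v)/(4 + v)
R(F) = F³
T(n, D) = -6 + D (T(n, D) = -4 + (-2 + D) = -6 + D)
R(-1) + T(4, o(-2))*28 = (-1)³ + (-6 + (-4 - 2)/(4 - 2))*28 = -1 + (-6 - 6/2)*28 = -1 + (-6 + (½)*(-6))*28 = -1 + (-6 - 3)*28 = -1 - 9*28 = -1 - 252 = -253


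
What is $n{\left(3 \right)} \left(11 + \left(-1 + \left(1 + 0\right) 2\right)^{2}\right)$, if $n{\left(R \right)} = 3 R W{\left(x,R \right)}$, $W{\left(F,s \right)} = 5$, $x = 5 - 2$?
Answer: $540$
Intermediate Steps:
$x = 3$
$n{\left(R \right)} = 15 R$ ($n{\left(R \right)} = 3 R 5 = 15 R$)
$n{\left(3 \right)} \left(11 + \left(-1 + \left(1 + 0\right) 2\right)^{2}\right) = 15 \cdot 3 \left(11 + \left(-1 + \left(1 + 0\right) 2\right)^{2}\right) = 45 \left(11 + \left(-1 + 1 \cdot 2\right)^{2}\right) = 45 \left(11 + \left(-1 + 2\right)^{2}\right) = 45 \left(11 + 1^{2}\right) = 45 \left(11 + 1\right) = 45 \cdot 12 = 540$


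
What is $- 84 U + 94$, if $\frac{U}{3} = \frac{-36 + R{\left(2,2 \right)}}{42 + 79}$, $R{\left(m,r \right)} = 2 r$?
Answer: $\frac{19438}{121} \approx 160.64$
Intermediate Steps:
$U = - \frac{96}{121}$ ($U = 3 \frac{-36 + 2 \cdot 2}{42 + 79} = 3 \frac{-36 + 4}{121} = 3 \left(\left(-32\right) \frac{1}{121}\right) = 3 \left(- \frac{32}{121}\right) = - \frac{96}{121} \approx -0.79339$)
$- 84 U + 94 = \left(-84\right) \left(- \frac{96}{121}\right) + 94 = \frac{8064}{121} + 94 = \frac{19438}{121}$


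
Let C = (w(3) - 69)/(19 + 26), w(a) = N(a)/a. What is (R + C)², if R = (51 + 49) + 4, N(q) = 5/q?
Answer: 1722582016/164025 ≈ 10502.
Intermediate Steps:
w(a) = 5/a² (w(a) = (5/a)/a = 5/a²)
C = -616/405 (C = (5/3² - 69)/(19 + 26) = (5*(⅑) - 69)/45 = (5/9 - 69)*(1/45) = -616/9*1/45 = -616/405 ≈ -1.5210)
R = 104 (R = 100 + 4 = 104)
(R + C)² = (104 - 616/405)² = (41504/405)² = 1722582016/164025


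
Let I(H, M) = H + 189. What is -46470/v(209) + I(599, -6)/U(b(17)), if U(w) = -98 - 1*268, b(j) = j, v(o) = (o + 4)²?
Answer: -2931044/922503 ≈ -3.1773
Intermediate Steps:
I(H, M) = 189 + H
v(o) = (4 + o)²
U(w) = -366 (U(w) = -98 - 268 = -366)
-46470/v(209) + I(599, -6)/U(b(17)) = -46470/(4 + 209)² + (189 + 599)/(-366) = -46470/(213²) + 788*(-1/366) = -46470/45369 - 394/183 = -46470*1/45369 - 394/183 = -15490/15123 - 394/183 = -2931044/922503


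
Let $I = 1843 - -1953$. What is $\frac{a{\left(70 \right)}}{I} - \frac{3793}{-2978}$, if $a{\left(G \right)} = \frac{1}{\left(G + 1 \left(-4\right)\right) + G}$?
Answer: $\frac{979080993}{768705184} \approx 1.2737$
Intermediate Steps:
$I = 3796$ ($I = 1843 + 1953 = 3796$)
$a{\left(G \right)} = \frac{1}{-4 + 2 G}$ ($a{\left(G \right)} = \frac{1}{\left(G - 4\right) + G} = \frac{1}{\left(-4 + G\right) + G} = \frac{1}{-4 + 2 G}$)
$\frac{a{\left(70 \right)}}{I} - \frac{3793}{-2978} = \frac{\frac{1}{2} \frac{1}{-2 + 70}}{3796} - \frac{3793}{-2978} = \frac{1}{2 \cdot 68} \cdot \frac{1}{3796} - - \frac{3793}{2978} = \frac{1}{2} \cdot \frac{1}{68} \cdot \frac{1}{3796} + \frac{3793}{2978} = \frac{1}{136} \cdot \frac{1}{3796} + \frac{3793}{2978} = \frac{1}{516256} + \frac{3793}{2978} = \frac{979080993}{768705184}$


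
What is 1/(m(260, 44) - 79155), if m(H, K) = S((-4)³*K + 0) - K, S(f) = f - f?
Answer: -1/79199 ≈ -1.2626e-5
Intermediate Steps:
S(f) = 0
m(H, K) = -K (m(H, K) = 0 - K = -K)
1/(m(260, 44) - 79155) = 1/(-1*44 - 79155) = 1/(-44 - 79155) = 1/(-79199) = -1/79199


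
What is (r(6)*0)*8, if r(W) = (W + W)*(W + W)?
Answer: 0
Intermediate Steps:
r(W) = 4*W² (r(W) = (2*W)*(2*W) = 4*W²)
(r(6)*0)*8 = ((4*6²)*0)*8 = ((4*36)*0)*8 = (144*0)*8 = 0*8 = 0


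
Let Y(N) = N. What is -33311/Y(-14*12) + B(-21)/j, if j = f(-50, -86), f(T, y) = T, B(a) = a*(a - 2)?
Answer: 792203/4200 ≈ 188.62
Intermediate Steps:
B(a) = a*(-2 + a)
j = -50
-33311/Y(-14*12) + B(-21)/j = -33311/((-14*12)) - 21*(-2 - 21)/(-50) = -33311/(-168) - 21*(-23)*(-1/50) = -33311*(-1/168) + 483*(-1/50) = 33311/168 - 483/50 = 792203/4200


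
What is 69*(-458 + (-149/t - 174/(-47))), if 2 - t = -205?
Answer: -4426867/141 ≈ -31396.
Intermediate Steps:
t = 207 (t = 2 - 1*(-205) = 2 + 205 = 207)
69*(-458 + (-149/t - 174/(-47))) = 69*(-458 + (-149/207 - 174/(-47))) = 69*(-458 + (-149*1/207 - 174*(-1/47))) = 69*(-458 + (-149/207 + 174/47)) = 69*(-458 + 29015/9729) = 69*(-4426867/9729) = -4426867/141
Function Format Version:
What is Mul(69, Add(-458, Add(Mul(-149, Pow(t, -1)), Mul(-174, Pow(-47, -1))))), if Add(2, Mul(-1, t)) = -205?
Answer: Rational(-4426867, 141) ≈ -31396.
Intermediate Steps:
t = 207 (t = Add(2, Mul(-1, -205)) = Add(2, 205) = 207)
Mul(69, Add(-458, Add(Mul(-149, Pow(t, -1)), Mul(-174, Pow(-47, -1))))) = Mul(69, Add(-458, Add(Mul(-149, Pow(207, -1)), Mul(-174, Pow(-47, -1))))) = Mul(69, Add(-458, Add(Mul(-149, Rational(1, 207)), Mul(-174, Rational(-1, 47))))) = Mul(69, Add(-458, Add(Rational(-149, 207), Rational(174, 47)))) = Mul(69, Add(-458, Rational(29015, 9729))) = Mul(69, Rational(-4426867, 9729)) = Rational(-4426867, 141)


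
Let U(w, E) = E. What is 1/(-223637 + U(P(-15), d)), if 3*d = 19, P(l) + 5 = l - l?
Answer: -3/670892 ≈ -4.4717e-6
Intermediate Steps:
P(l) = -5 (P(l) = -5 + (l - l) = -5 + 0 = -5)
d = 19/3 (d = (⅓)*19 = 19/3 ≈ 6.3333)
1/(-223637 + U(P(-15), d)) = 1/(-223637 + 19/3) = 1/(-670892/3) = -3/670892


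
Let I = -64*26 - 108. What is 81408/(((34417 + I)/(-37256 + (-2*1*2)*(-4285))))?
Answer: -1637603328/32645 ≈ -50164.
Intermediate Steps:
I = -1772 (I = -1664 - 108 = -1772)
81408/(((34417 + I)/(-37256 + (-2*1*2)*(-4285)))) = 81408/(((34417 - 1772)/(-37256 + (-2*1*2)*(-4285)))) = 81408/((32645/(-37256 - 2*2*(-4285)))) = 81408/((32645/(-37256 - 4*(-4285)))) = 81408/((32645/(-37256 + 17140))) = 81408/((32645/(-20116))) = 81408/((32645*(-1/20116))) = 81408/(-32645/20116) = 81408*(-20116/32645) = -1637603328/32645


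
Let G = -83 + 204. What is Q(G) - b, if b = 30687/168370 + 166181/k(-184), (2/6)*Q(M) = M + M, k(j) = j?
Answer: 25232893321/15490040 ≈ 1629.0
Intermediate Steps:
G = 121
Q(M) = 6*M (Q(M) = 3*(M + M) = 3*(2*M) = 6*M)
b = -13987124281/15490040 (b = 30687/168370 + 166181/(-184) = 30687*(1/168370) + 166181*(-1/184) = 30687/168370 - 166181/184 = -13987124281/15490040 ≈ -902.98)
Q(G) - b = 6*121 - 1*(-13987124281/15490040) = 726 + 13987124281/15490040 = 25232893321/15490040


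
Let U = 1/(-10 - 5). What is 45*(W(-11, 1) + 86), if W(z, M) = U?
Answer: 3867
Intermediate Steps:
U = -1/15 (U = 1/(-15) = -1/15 ≈ -0.066667)
W(z, M) = -1/15
45*(W(-11, 1) + 86) = 45*(-1/15 + 86) = 45*(1289/15) = 3867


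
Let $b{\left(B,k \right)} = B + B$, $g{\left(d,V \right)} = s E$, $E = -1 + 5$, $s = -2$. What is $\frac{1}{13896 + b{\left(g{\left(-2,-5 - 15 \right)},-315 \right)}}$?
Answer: $\frac{1}{13880} \approx 7.2046 \cdot 10^{-5}$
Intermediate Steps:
$E = 4$
$g{\left(d,V \right)} = -8$ ($g{\left(d,V \right)} = \left(-2\right) 4 = -8$)
$b{\left(B,k \right)} = 2 B$
$\frac{1}{13896 + b{\left(g{\left(-2,-5 - 15 \right)},-315 \right)}} = \frac{1}{13896 + 2 \left(-8\right)} = \frac{1}{13896 - 16} = \frac{1}{13880}$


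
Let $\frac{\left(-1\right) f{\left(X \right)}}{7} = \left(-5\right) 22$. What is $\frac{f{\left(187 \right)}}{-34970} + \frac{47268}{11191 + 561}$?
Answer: $\frac{3161371}{790322} \approx 4.0001$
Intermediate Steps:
$f{\left(X \right)} = 770$ ($f{\left(X \right)} = - 7 \left(\left(-5\right) 22\right) = \left(-7\right) \left(-110\right) = 770$)
$\frac{f{\left(187 \right)}}{-34970} + \frac{47268}{11191 + 561} = \frac{770}{-34970} + \frac{47268}{11191 + 561} = 770 \left(- \frac{1}{34970}\right) + \frac{47268}{11752} = - \frac{77}{3497} + 47268 \cdot \frac{1}{11752} = - \frac{77}{3497} + \frac{909}{226} = \frac{3161371}{790322}$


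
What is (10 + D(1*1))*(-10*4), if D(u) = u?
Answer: -440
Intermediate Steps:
(10 + D(1*1))*(-10*4) = (10 + 1*1)*(-10*4) = (10 + 1)*(-40) = 11*(-40) = -440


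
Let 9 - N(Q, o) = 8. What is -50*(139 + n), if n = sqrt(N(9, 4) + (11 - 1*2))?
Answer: -6950 - 50*sqrt(10) ≈ -7108.1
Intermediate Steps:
N(Q, o) = 1 (N(Q, o) = 9 - 1*8 = 9 - 8 = 1)
n = sqrt(10) (n = sqrt(1 + (11 - 1*2)) = sqrt(1 + (11 - 2)) = sqrt(1 + 9) = sqrt(10) ≈ 3.1623)
-50*(139 + n) = -50*(139 + sqrt(10)) = -6950 - 50*sqrt(10)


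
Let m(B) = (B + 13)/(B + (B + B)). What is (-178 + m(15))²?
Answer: 63712324/2025 ≈ 31463.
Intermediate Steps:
m(B) = (13 + B)/(3*B) (m(B) = (13 + B)/(B + 2*B) = (13 + B)/((3*B)) = (13 + B)*(1/(3*B)) = (13 + B)/(3*B))
(-178 + m(15))² = (-178 + (⅓)*(13 + 15)/15)² = (-178 + (⅓)*(1/15)*28)² = (-178 + 28/45)² = (-7982/45)² = 63712324/2025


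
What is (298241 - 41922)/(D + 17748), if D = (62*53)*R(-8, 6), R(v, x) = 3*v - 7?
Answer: -256319/84118 ≈ -3.0471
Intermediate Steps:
R(v, x) = -7 + 3*v
D = -101866 (D = (62*53)*(-7 + 3*(-8)) = 3286*(-7 - 24) = 3286*(-31) = -101866)
(298241 - 41922)/(D + 17748) = (298241 - 41922)/(-101866 + 17748) = 256319/(-84118) = 256319*(-1/84118) = -256319/84118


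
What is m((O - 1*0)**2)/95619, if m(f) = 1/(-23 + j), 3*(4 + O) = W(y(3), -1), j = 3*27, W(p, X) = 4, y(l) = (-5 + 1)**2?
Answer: 1/5545902 ≈ 1.8031e-7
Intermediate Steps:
y(l) = 16 (y(l) = (-4)**2 = 16)
j = 81
O = -8/3 (O = -4 + (1/3)*4 = -4 + 4/3 = -8/3 ≈ -2.6667)
m(f) = 1/58 (m(f) = 1/(-23 + 81) = 1/58)
m((O - 1*0)**2)/95619 = (1/58)/95619 = (1/58)*(1/95619) = 1/5545902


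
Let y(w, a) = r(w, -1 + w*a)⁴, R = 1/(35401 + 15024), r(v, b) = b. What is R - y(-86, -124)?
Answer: -651873826135371998424/50425 ≈ -1.2928e+16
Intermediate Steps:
R = 1/50425 ≈ 1.9831e-5
y(w, a) = (-1 + a*w)⁴ (y(w, a) = (-1 + w*a)⁴ = (-1 + a*w)⁴)
R - y(-86, -124) = 1/50425 - (-1 - 124*(-86))⁴ = 1/50425 - (-1 + 10664)⁴ = 1/50425 - 1*10663⁴ = 1/50425 - 1*12927591990785761 = 1/50425 - 12927591990785761 = -651873826135371998424/50425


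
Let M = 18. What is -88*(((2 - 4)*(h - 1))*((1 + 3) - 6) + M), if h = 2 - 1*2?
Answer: -1232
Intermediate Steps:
h = 0 (h = 2 - 2 = 0)
-88*(((2 - 4)*(h - 1))*((1 + 3) - 6) + M) = -88*(((2 - 4)*(0 - 1))*((1 + 3) - 6) + 18) = -88*((-2*(-1))*(4 - 6) + 18) = -88*(2*(-2) + 18) = -88*(-4 + 18) = -88*14 = -1232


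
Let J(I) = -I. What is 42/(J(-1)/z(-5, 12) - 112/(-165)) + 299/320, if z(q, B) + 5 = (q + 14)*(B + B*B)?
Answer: 3149321447/50192960 ≈ 62.744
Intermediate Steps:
z(q, B) = -5 + (14 + q)*(B + B**2) (z(q, B) = -5 + (q + 14)*(B + B*B) = -5 + (14 + q)*(B + B**2))
42/(J(-1)/z(-5, 12) - 112/(-165)) + 299/320 = 42/((-1*(-1))/(-5 + 14*12 + 14*12**2 + 12*(-5) - 5*12**2) - 112/(-165)) + 299/320 = 42/(1/(-5 + 168 + 14*144 - 60 - 5*144) - 112*(-1/165)) + 299*(1/320) = 42/(1/(-5 + 168 + 2016 - 60 - 720) + 112/165) + 299/320 = 42/(1/1399 + 112/165) + 299/320 = 42/(156853/230835) + 299/320 = 42*(230835/156853) + 299/320 = 9695070/156853 + 299/320 = 3149321447/50192960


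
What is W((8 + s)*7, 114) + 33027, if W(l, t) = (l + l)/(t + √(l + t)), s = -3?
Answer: 424305849/12847 - 70*√149/12847 ≈ 33028.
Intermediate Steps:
W(l, t) = 2*l/(t + √(l + t)) (W(l, t) = (2*l)/(t + √(l + t)) = 2*l/(t + √(l + t)))
W((8 + s)*7, 114) + 33027 = 2*((8 - 3)*7)/(114 + √((8 - 3)*7 + 114)) + 33027 = 2*(5*7)/(114 + √(5*7 + 114)) + 33027 = 2*35/(114 + √(35 + 114)) + 33027 = 2*35/(114 + √149) + 33027 = 70/(114 + √149) + 33027 = 33027 + 70/(114 + √149)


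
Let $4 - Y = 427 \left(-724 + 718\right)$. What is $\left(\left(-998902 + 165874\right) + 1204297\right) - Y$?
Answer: $368703$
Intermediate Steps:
$Y = 2566$ ($Y = 4 - 427 \left(-724 + 718\right) = 4 - 427 \left(-6\right) = 4 - -2562 = 4 + 2562 = 2566$)
$\left(\left(-998902 + 165874\right) + 1204297\right) - Y = \left(\left(-998902 + 165874\right) + 1204297\right) - 2566 = \left(-833028 + 1204297\right) - 2566 = 371269 - 2566 = 368703$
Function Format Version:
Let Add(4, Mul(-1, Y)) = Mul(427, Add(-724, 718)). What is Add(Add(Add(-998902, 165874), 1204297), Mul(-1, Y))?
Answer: 368703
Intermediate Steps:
Y = 2566 (Y = Add(4, Mul(-1, Mul(427, Add(-724, 718)))) = Add(4, Mul(-1, Mul(427, -6))) = Add(4, Mul(-1, -2562)) = Add(4, 2562) = 2566)
Add(Add(Add(-998902, 165874), 1204297), Mul(-1, Y)) = Add(Add(Add(-998902, 165874), 1204297), Mul(-1, 2566)) = Add(Add(-833028, 1204297), -2566) = Add(371269, -2566) = 368703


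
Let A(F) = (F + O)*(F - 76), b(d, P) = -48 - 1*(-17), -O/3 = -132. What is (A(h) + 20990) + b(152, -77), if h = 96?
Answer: 30799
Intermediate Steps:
O = 396 (O = -3*(-132) = 396)
b(d, P) = -31 (b(d, P) = -48 + 17 = -31)
A(F) = (-76 + F)*(396 + F) (A(F) = (F + 396)*(F - 76) = (396 + F)*(-76 + F) = (-76 + F)*(396 + F))
(A(h) + 20990) + b(152, -77) = ((-30096 + 96**2 + 320*96) + 20990) - 31 = ((-30096 + 9216 + 30720) + 20990) - 31 = (9840 + 20990) - 31 = 30830 - 31 = 30799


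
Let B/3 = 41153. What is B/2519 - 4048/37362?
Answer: 2301239123/47057439 ≈ 48.903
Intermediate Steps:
B = 123459 (B = 3*41153 = 123459)
B/2519 - 4048/37362 = 123459/2519 - 4048/37362 = 123459*(1/2519) - 4048*1/37362 = 123459/2519 - 2024/18681 = 2301239123/47057439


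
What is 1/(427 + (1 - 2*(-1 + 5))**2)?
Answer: 1/476 ≈ 0.0021008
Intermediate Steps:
1/(427 + (1 - 2*(-1 + 5))**2) = 1/(427 + (1 - 2*4)**2) = 1/(427 + (1 - 8)**2) = 1/(427 + (-7)**2) = 1/(427 + 49) = 1/476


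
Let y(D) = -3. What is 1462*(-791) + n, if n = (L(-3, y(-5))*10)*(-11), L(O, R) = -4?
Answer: -1156002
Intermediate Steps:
n = 440 (n = -4*10*(-11) = -40*(-11) = 440)
1462*(-791) + n = 1462*(-791) + 440 = -1156442 + 440 = -1156002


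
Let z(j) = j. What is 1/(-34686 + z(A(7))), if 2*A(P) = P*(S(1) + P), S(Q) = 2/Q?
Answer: -2/69309 ≈ -2.8856e-5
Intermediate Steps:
A(P) = P*(2 + P)/2 (A(P) = (P*(2/1 + P))/2 = (P*(2*1 + P))/2 = (P*(2 + P))/2 = P*(2 + P)/2)
1/(-34686 + z(A(7))) = 1/(-34686 + (1/2)*7*(2 + 7)) = 1/(-34686 + (1/2)*7*9) = 1/(-34686 + 63/2) = 1/(-69309/2) = -2/69309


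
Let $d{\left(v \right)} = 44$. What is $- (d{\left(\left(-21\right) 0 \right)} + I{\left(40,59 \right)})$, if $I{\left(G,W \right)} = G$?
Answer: $-84$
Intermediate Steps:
$- (d{\left(\left(-21\right) 0 \right)} + I{\left(40,59 \right)}) = - (44 + 40) = \left(-1\right) 84 = -84$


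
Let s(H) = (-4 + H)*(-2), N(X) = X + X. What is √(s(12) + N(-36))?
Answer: 2*I*√22 ≈ 9.3808*I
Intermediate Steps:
N(X) = 2*X
s(H) = 8 - 2*H
√(s(12) + N(-36)) = √((8 - 2*12) + 2*(-36)) = √((8 - 24) - 72) = √(-16 - 72) = √(-88) = 2*I*√22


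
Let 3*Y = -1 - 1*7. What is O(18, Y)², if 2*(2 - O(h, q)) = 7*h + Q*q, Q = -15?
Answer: 6561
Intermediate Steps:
Y = -8/3 (Y = (-1 - 1*7)/3 = (-1 - 7)/3 = (⅓)*(-8) = -8/3 ≈ -2.6667)
O(h, q) = 2 - 7*h/2 + 15*q/2 (O(h, q) = 2 - (7*h - 15*q)/2 = 2 - (-15*q + 7*h)/2 = 2 + (-7*h/2 + 15*q/2) = 2 - 7*h/2 + 15*q/2)
O(18, Y)² = (2 - 7/2*18 + (15/2)*(-8/3))² = (2 - 63 - 20)² = (-81)² = 6561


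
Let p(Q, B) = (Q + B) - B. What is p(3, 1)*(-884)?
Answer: -2652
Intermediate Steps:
p(Q, B) = Q (p(Q, B) = (B + Q) - B = Q)
p(3, 1)*(-884) = 3*(-884) = -2652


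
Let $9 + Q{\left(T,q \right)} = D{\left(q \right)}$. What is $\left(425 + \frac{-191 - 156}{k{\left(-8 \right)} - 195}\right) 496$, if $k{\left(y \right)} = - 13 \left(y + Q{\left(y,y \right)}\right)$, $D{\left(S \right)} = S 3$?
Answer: $\frac{35539144}{169} \approx 2.1029 \cdot 10^{5}$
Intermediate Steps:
$D{\left(S \right)} = 3 S$
$Q{\left(T,q \right)} = -9 + 3 q$
$k{\left(y \right)} = 117 - 52 y$ ($k{\left(y \right)} = - 13 \left(y + \left(-9 + 3 y\right)\right) = - 13 \left(-9 + 4 y\right) = 117 - 52 y$)
$\left(425 + \frac{-191 - 156}{k{\left(-8 \right)} - 195}\right) 496 = \left(425 + \frac{-191 - 156}{\left(117 - -416\right) - 195}\right) 496 = \left(425 - \frac{347}{\left(117 + 416\right) - 195}\right) 496 = \left(425 - \frac{347}{533 - 195}\right) 496 = \left(425 - \frac{347}{338}\right) 496 = \frac{143303}{338} \cdot 496 = \frac{35539144}{169}$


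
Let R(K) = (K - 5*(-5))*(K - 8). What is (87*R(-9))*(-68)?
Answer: 1609152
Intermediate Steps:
R(K) = (-8 + K)*(25 + K) (R(K) = (K + 25)*(-8 + K) = (25 + K)*(-8 + K) = (-8 + K)*(25 + K))
(87*R(-9))*(-68) = (87*(-200 + (-9)² + 17*(-9)))*(-68) = (87*(-200 + 81 - 153))*(-68) = (87*(-272))*(-68) = -23664*(-68) = 1609152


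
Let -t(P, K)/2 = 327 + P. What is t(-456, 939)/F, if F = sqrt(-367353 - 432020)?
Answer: -258*I*sqrt(799373)/799373 ≈ -0.28857*I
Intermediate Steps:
t(P, K) = -654 - 2*P (t(P, K) = -2*(327 + P) = -654 - 2*P)
F = I*sqrt(799373) (F = sqrt(-799373) = I*sqrt(799373) ≈ 894.08*I)
t(-456, 939)/F = (-654 - 2*(-456))/((I*sqrt(799373))) = (-654 + 912)*(-I*sqrt(799373)/799373) = 258*(-I*sqrt(799373)/799373) = -258*I*sqrt(799373)/799373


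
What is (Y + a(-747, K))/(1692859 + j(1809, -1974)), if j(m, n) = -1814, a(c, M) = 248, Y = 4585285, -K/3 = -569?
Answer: 4585533/1691045 ≈ 2.7117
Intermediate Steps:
K = 1707 (K = -3*(-569) = 1707)
(Y + a(-747, K))/(1692859 + j(1809, -1974)) = (4585285 + 248)/(1692859 - 1814) = 4585533/1691045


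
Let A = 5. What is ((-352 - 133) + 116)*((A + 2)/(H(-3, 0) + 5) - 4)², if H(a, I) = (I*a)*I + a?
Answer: -369/4 ≈ -92.250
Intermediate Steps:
H(a, I) = a + a*I² (H(a, I) = a*I² + a = a + a*I²)
((-352 - 133) + 116)*((A + 2)/(H(-3, 0) + 5) - 4)² = ((-352 - 133) + 116)*((5 + 2)/(-3*(1 + 0²) + 5) - 4)² = (-485 + 116)*(7/(-3*(1 + 0) + 5) - 4)² = -369*(7/(-3*1 + 5) - 4)² = -369*(7/(-3 + 5) - 4)² = -369*(7/2 - 4)² = -369*(-½)² = -369*¼ = -369/4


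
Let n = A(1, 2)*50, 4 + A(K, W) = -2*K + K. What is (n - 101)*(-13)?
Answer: 4563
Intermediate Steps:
A(K, W) = -4 - K (A(K, W) = -4 + (-2*K + K) = -4 - K)
n = -250 (n = (-4 - 1*1)*50 = (-4 - 1)*50 = -5*50 = -250)
(n - 101)*(-13) = (-250 - 101)*(-13) = -351*(-13) = 4563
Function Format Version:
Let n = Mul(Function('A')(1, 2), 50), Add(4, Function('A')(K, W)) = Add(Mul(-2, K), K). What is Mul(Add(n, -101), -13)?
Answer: 4563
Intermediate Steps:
Function('A')(K, W) = Add(-4, Mul(-1, K)) (Function('A')(K, W) = Add(-4, Add(Mul(-2, K), K)) = Add(-4, Mul(-1, K)))
n = -250 (n = Mul(Add(-4, Mul(-1, 1)), 50) = Mul(Add(-4, -1), 50) = Mul(-5, 50) = -250)
Mul(Add(n, -101), -13) = Mul(Add(-250, -101), -13) = Mul(-351, -13) = 4563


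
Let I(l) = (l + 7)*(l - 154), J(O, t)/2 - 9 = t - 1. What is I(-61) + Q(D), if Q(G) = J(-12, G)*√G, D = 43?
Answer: 11610 + 102*√43 ≈ 12279.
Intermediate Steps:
J(O, t) = 16 + 2*t (J(O, t) = 18 + 2*(t - 1) = 18 + 2*(-1 + t) = 18 + (-2 + 2*t) = 16 + 2*t)
I(l) = (-154 + l)*(7 + l) (I(l) = (7 + l)*(-154 + l) = (-154 + l)*(7 + l))
Q(G) = √G*(16 + 2*G) (Q(G) = (16 + 2*G)*√G = √G*(16 + 2*G))
I(-61) + Q(D) = (-1078 + (-61)² - 147*(-61)) + 2*√43*(8 + 43) = (-1078 + 3721 + 8967) + 2*√43*51 = 11610 + 102*√43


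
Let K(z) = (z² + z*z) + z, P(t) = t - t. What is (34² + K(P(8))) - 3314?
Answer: -2158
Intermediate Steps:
P(t) = 0
K(z) = z + 2*z² (K(z) = (z² + z²) + z = 2*z² + z = z + 2*z²)
(34² + K(P(8))) - 3314 = (34² + 0*(1 + 2*0)) - 3314 = (1156 + 0*(1 + 0)) - 3314 = (1156 + 0*1) - 3314 = (1156 + 0) - 3314 = 1156 - 3314 = -2158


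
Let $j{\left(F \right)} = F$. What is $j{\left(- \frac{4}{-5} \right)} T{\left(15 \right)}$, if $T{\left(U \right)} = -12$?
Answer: $- \frac{48}{5} \approx -9.6$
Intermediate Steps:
$j{\left(- \frac{4}{-5} \right)} T{\left(15 \right)} = - \frac{4}{-5} \left(-12\right) = \left(-4\right) \left(- \frac{1}{5}\right) \left(-12\right) = \frac{4}{5} \left(-12\right) = - \frac{48}{5}$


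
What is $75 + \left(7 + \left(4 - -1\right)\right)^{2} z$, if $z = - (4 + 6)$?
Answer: $-1365$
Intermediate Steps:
$z = -10$ ($z = \left(-1\right) 10 = -10$)
$75 + \left(7 + \left(4 - -1\right)\right)^{2} z = 75 + \left(7 + \left(4 - -1\right)\right)^{2} \left(-10\right) = 75 + \left(7 + \left(4 + 1\right)\right)^{2} \left(-10\right) = 75 + \left(7 + 5\right)^{2} \left(-10\right) = 75 + 12^{2} \left(-10\right) = 75 + 144 \left(-10\right) = 75 - 1440 = -1365$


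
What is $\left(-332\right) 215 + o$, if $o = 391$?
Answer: $-70989$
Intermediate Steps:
$\left(-332\right) 215 + o = \left(-332\right) 215 + 391 = -71380 + 391 = -70989$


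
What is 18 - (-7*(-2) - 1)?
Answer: 5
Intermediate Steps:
18 - (-7*(-2) - 1) = 18 - (14 - 1) = 18 - 1*13 = 18 - 13 = 5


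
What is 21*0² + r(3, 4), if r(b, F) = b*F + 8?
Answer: 20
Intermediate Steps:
r(b, F) = 8 + F*b (r(b, F) = F*b + 8 = 8 + F*b)
21*0² + r(3, 4) = 21*0² + (8 + 4*3) = 21*0 + (8 + 12) = 0 + 20 = 20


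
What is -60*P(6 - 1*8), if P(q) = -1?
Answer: 60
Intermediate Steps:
-60*P(6 - 1*8) = -60*(-1) = 60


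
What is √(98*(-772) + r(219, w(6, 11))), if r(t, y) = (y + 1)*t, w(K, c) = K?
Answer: I*√74123 ≈ 272.26*I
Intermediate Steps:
r(t, y) = t*(1 + y) (r(t, y) = (1 + y)*t = t*(1 + y))
√(98*(-772) + r(219, w(6, 11))) = √(98*(-772) + 219*(1 + 6)) = √(-75656 + 219*7) = √(-75656 + 1533) = √(-74123) = I*√74123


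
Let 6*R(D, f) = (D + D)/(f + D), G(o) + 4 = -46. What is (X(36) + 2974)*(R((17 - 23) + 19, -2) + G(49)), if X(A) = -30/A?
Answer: -29202443/198 ≈ -1.4749e+5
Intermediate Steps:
G(o) = -50 (G(o) = -4 - 46 = -50)
R(D, f) = D/(3*(D + f)) (R(D, f) = ((D + D)/(f + D))/6 = ((2*D)/(D + f))/6 = (2*D/(D + f))/6 = D/(3*(D + f)))
(X(36) + 2974)*(R((17 - 23) + 19, -2) + G(49)) = (-30/36 + 2974)*(((17 - 23) + 19)/(3*(((17 - 23) + 19) - 2)) - 50) = (-30*1/36 + 2974)*((-6 + 19)/(3*((-6 + 19) - 2)) - 50) = (-⅚ + 2974)*((⅓)*13/(13 - 2) - 50) = 17839*((⅓)*13/11 - 50)/6 = 17839*((⅓)*13*(1/11) - 50)/6 = 17839*(13/33 - 50)/6 = (17839/6)*(-1637/33) = -29202443/198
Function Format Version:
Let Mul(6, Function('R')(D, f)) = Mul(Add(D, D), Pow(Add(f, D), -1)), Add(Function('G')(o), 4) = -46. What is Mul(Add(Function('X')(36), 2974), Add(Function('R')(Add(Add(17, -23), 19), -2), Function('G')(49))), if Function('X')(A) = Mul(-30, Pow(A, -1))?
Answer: Rational(-29202443, 198) ≈ -1.4749e+5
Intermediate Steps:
Function('G')(o) = -50 (Function('G')(o) = Add(-4, -46) = -50)
Function('R')(D, f) = Mul(Rational(1, 3), D, Pow(Add(D, f), -1)) (Function('R')(D, f) = Mul(Rational(1, 6), Mul(Add(D, D), Pow(Add(f, D), -1))) = Mul(Rational(1, 6), Mul(Mul(2, D), Pow(Add(D, f), -1))) = Mul(Rational(1, 6), Mul(2, D, Pow(Add(D, f), -1))) = Mul(Rational(1, 3), D, Pow(Add(D, f), -1)))
Mul(Add(Function('X')(36), 2974), Add(Function('R')(Add(Add(17, -23), 19), -2), Function('G')(49))) = Mul(Add(Mul(-30, Pow(36, -1)), 2974), Add(Mul(Rational(1, 3), Add(Add(17, -23), 19), Pow(Add(Add(Add(17, -23), 19), -2), -1)), -50)) = Mul(Add(Mul(-30, Rational(1, 36)), 2974), Add(Mul(Rational(1, 3), Add(-6, 19), Pow(Add(Add(-6, 19), -2), -1)), -50)) = Mul(Add(Rational(-5, 6), 2974), Add(Mul(Rational(1, 3), 13, Pow(Add(13, -2), -1)), -50)) = Mul(Rational(17839, 6), Add(Mul(Rational(1, 3), 13, Pow(11, -1)), -50)) = Mul(Rational(17839, 6), Add(Mul(Rational(1, 3), 13, Rational(1, 11)), -50)) = Mul(Rational(17839, 6), Add(Rational(13, 33), -50)) = Mul(Rational(17839, 6), Rational(-1637, 33)) = Rational(-29202443, 198)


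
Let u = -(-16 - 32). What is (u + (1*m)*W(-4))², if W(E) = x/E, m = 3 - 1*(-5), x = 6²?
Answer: 576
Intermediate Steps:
x = 36
m = 8 (m = 3 + 5 = 8)
W(E) = 36/E
u = 48 (u = -1*(-48) = 48)
(u + (1*m)*W(-4))² = (48 + (1*8)*(36/(-4)))² = (48 + 8*(36*(-¼)))² = (48 + 8*(-9))² = (48 - 72)² = (-24)² = 576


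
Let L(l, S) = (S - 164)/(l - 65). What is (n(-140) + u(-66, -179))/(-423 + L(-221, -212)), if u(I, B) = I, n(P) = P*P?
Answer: -2793362/60301 ≈ -46.324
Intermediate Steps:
n(P) = P²
L(l, S) = (-164 + S)/(-65 + l)
(n(-140) + u(-66, -179))/(-423 + L(-221, -212)) = ((-140)² - 66)/(-423 + (-164 - 212)/(-65 - 221)) = (19600 - 66)/(-423 - 376/(-286)) = 19534/(-423 - 1/286*(-376)) = 19534/(-423 + 188/143) = 19534/(-60301/143) = 19534*(-143/60301) = -2793362/60301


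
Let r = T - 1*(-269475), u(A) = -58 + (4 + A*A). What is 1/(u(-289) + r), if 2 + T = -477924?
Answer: -1/124984 ≈ -8.0010e-6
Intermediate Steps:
T = -477926 (T = -2 - 477924 = -477926)
u(A) = -54 + A² (u(A) = -58 + (4 + A²) = -54 + A²)
r = -208451 (r = -477926 - 1*(-269475) = -477926 + 269475 = -208451)
1/(u(-289) + r) = 1/((-54 + (-289)²) - 208451) = 1/((-54 + 83521) - 208451) = 1/(83467 - 208451) = 1/(-124984) = -1/124984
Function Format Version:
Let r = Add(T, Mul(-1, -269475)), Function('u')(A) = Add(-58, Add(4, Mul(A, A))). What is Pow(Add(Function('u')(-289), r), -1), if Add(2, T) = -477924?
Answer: Rational(-1, 124984) ≈ -8.0010e-6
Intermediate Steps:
T = -477926 (T = Add(-2, -477924) = -477926)
Function('u')(A) = Add(-54, Pow(A, 2)) (Function('u')(A) = Add(-58, Add(4, Pow(A, 2))) = Add(-54, Pow(A, 2)))
r = -208451 (r = Add(-477926, Mul(-1, -269475)) = Add(-477926, 269475) = -208451)
Pow(Add(Function('u')(-289), r), -1) = Pow(Add(Add(-54, Pow(-289, 2)), -208451), -1) = Pow(Add(Add(-54, 83521), -208451), -1) = Pow(Add(83467, -208451), -1) = Pow(-124984, -1) = Rational(-1, 124984)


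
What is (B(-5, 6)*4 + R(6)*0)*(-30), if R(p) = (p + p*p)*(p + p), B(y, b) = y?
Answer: 600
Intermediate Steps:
R(p) = 2*p*(p + p²) (R(p) = (p + p²)*(2*p) = 2*p*(p + p²))
(B(-5, 6)*4 + R(6)*0)*(-30) = (-5*4 + (2*6²*(1 + 6))*0)*(-30) = (-20 + (2*36*7)*0)*(-30) = (-20 + 504*0)*(-30) = (-20 + 0)*(-30) = -20*(-30) = 600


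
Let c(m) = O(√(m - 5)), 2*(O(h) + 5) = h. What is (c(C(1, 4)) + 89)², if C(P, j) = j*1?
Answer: (168 + I)²/4 ≈ 7055.8 + 84.0*I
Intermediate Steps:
C(P, j) = j
O(h) = -5 + h/2
c(m) = -5 + √(-5 + m)/2 (c(m) = -5 + √(m - 5)/2 = -5 + √(-5 + m)/2)
(c(C(1, 4)) + 89)² = ((-5 + √(-5 + 4)/2) + 89)² = ((-5 + √(-1)/2) + 89)² = ((-5 + I/2) + 89)² = (84 + I/2)²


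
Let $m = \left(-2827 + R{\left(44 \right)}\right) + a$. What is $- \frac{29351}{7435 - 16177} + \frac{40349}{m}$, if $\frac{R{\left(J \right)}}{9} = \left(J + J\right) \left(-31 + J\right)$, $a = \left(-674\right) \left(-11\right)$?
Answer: $\frac{87729099}{14456354} \approx 6.0686$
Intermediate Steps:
$a = 7414$
$R{\left(J \right)} = 18 J \left(-31 + J\right)$ ($R{\left(J \right)} = 9 \left(J + J\right) \left(-31 + J\right) = 9 \cdot 2 J \left(-31 + J\right) = 18 J \left(-31 + J\right)$)
$m = 14883$ ($m = \left(-2827 + 18 \cdot 44 \left(-31 + 44\right)\right) + 7414 = \left(-2827 + 18 \cdot 44 \cdot 13\right) + 7414 = \left(-2827 + 10296\right) + 7414 = 7469 + 7414 = 14883$)
$- \frac{29351}{7435 - 16177} + \frac{40349}{m} = - \frac{29351}{7435 - 16177} + \frac{40349}{14883} = - \frac{29351}{7435 - 16177} + 40349 \cdot \frac{1}{14883} = - \frac{29351}{-8742} + \frac{40349}{14883} = \left(-29351\right) \left(- \frac{1}{8742}\right) + \frac{40349}{14883} = \frac{29351}{8742} + \frac{40349}{14883} = \frac{87729099}{14456354}$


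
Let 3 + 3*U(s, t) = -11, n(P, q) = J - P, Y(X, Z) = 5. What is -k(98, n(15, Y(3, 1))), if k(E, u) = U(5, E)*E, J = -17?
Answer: 1372/3 ≈ 457.33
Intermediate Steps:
n(P, q) = -17 - P
U(s, t) = -14/3 (U(s, t) = -1 + (⅓)*(-11) = -1 - 11/3 = -14/3)
k(E, u) = -14*E/3
-k(98, n(15, Y(3, 1))) = -(-14)*98/3 = -1*(-1372/3) = 1372/3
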